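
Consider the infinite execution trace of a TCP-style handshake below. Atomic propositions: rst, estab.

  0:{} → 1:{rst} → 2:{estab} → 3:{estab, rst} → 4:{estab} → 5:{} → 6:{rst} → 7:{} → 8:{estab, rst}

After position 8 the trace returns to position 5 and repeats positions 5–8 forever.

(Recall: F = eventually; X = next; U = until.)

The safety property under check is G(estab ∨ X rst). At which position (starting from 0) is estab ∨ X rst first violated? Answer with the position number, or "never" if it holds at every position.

1

Check estab ∨ X rst at each position in order: 0 ✓.
At position 1 the labels are {rst} and the next position 2 has {estab}, so estab ∨ X rst is false there. This is the first violation.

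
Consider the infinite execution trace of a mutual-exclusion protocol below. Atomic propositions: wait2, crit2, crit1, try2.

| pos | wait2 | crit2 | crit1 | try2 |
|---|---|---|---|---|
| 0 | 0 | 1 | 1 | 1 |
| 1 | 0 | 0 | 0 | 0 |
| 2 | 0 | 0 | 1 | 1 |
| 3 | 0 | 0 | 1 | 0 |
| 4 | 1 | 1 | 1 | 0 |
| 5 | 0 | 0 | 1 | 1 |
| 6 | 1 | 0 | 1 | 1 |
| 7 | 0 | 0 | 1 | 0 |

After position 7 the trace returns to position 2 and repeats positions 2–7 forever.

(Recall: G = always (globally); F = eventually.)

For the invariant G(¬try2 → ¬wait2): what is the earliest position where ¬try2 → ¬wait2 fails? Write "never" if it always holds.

4

Check ¬try2 → ¬wait2 at each position in order: 0 ✓, 1 ✓, 2 ✓, 3 ✓.
At position 4 the labels are {crit1, crit2, wait2}, so ¬try2 → ¬wait2 is false there. This is the first violation.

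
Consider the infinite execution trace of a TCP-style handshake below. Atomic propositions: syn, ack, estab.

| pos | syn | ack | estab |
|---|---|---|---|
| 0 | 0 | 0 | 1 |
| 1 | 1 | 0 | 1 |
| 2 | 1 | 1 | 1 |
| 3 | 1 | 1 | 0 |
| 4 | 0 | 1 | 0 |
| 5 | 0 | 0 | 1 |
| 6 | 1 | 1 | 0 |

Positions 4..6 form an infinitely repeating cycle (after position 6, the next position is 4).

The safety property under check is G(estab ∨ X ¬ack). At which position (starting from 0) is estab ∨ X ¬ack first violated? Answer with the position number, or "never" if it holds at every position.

Check estab ∨ X ¬ack at each position in order: 0 ✓, 1 ✓, 2 ✓.
At position 3 the labels are {ack, syn} and the next position 4 has {ack}, so estab ∨ X ¬ack is false there. This is the first violation.

3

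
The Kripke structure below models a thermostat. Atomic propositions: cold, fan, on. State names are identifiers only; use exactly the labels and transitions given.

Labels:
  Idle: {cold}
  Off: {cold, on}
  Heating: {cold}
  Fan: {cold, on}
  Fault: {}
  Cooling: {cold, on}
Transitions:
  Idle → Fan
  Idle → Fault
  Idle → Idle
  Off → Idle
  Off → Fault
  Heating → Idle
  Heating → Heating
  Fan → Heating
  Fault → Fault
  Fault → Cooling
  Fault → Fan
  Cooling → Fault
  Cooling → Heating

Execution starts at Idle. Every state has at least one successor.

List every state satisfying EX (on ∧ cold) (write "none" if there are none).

{Idle, Fault}

States satisfying on ∧ cold: {Off, Fan, Cooling}.
States satisfying EX (on ∧ cold): {Idle, Fault}.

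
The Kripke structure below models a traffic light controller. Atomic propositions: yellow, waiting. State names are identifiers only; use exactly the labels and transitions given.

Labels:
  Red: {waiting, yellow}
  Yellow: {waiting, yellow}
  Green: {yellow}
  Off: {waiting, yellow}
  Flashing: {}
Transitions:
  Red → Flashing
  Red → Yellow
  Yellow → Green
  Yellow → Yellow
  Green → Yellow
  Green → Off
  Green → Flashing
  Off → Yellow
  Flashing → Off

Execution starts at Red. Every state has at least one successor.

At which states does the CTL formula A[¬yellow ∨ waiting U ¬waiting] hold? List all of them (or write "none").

{Green, Flashing}

States satisfying ¬yellow ∨ waiting: {Red, Yellow, Off, Flashing}.
States satisfying ¬waiting: {Green, Flashing}.
States satisfying A[¬yellow ∨ waiting U ¬waiting]: {Green, Flashing}.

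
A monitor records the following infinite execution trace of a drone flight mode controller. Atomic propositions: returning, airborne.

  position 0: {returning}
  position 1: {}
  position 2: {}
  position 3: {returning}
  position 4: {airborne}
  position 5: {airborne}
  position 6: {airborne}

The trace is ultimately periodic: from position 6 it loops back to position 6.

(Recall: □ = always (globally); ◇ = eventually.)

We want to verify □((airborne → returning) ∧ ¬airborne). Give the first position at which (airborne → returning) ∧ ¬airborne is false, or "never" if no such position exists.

4

Check (airborne → returning) ∧ ¬airborne at each position in order: 0 ✓, 1 ✓, 2 ✓, 3 ✓.
At position 4 the labels are {airborne}, so (airborne → returning) ∧ ¬airborne is false there. This is the first violation.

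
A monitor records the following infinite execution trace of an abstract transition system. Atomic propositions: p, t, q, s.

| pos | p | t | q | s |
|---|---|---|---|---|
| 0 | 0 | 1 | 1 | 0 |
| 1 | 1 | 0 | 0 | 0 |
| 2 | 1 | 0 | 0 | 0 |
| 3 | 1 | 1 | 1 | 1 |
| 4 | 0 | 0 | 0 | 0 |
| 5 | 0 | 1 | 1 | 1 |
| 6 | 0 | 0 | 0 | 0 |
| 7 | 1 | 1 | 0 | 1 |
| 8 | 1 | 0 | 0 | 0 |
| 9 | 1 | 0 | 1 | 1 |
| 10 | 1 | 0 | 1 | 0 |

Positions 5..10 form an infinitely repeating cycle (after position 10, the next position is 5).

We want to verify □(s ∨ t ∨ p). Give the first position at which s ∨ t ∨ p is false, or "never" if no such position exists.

4

Check s ∨ t ∨ p at each position in order: 0 ✓, 1 ✓, 2 ✓, 3 ✓.
At position 4 the labels are {}, so s ∨ t ∨ p is false there. This is the first violation.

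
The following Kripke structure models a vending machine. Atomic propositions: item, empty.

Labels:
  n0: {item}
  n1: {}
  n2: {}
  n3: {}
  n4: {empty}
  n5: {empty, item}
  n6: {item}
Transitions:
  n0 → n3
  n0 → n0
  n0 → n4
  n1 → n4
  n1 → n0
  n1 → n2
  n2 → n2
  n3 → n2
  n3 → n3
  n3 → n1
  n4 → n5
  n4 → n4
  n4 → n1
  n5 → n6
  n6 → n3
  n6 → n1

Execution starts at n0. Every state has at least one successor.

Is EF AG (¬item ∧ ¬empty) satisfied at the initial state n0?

States satisfying AG (¬item ∧ ¬empty): {n2}.
States satisfying EF AG (¬item ∧ ¬empty): {n0, n1, n2, n3, n4, n5, n6}.
Some path from n0 reaches a state where AG (¬item ∧ ¬empty) holds.
n0 ∈ Sat(EF AG (¬item ∧ ¬empty)).

Yes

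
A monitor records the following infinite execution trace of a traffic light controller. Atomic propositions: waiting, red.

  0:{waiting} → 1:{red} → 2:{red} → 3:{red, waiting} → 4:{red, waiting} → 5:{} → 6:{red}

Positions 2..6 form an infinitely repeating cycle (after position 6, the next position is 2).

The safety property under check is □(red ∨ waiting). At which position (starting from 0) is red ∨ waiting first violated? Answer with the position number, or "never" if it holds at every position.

5

Check red ∨ waiting at each position in order: 0 ✓, 1 ✓, 2 ✓, 3 ✓, 4 ✓.
At position 5 the labels are {}, so red ∨ waiting is false there. This is the first violation.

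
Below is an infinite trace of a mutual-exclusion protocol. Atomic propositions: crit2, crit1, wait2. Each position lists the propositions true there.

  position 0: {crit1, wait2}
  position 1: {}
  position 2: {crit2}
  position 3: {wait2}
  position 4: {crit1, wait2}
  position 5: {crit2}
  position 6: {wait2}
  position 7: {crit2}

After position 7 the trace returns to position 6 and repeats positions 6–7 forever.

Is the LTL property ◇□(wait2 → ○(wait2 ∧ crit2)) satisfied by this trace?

Does not hold

□(wait2 → ○(wait2 ∧ crit2)) is false at every position 0..7, so it never becomes true and ◇□(wait2 → ○(wait2 ∧ crit2)) fails.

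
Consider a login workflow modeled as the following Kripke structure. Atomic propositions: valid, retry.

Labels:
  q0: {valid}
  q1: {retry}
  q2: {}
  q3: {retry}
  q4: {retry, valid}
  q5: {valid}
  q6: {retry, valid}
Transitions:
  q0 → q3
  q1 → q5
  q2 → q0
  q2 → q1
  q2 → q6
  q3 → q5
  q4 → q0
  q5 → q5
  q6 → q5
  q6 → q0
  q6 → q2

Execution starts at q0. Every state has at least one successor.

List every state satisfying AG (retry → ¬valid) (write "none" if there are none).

{q0, q1, q3, q5}

States satisfying retry → ¬valid: {q0, q1, q2, q3, q5}.
States satisfying AG (retry → ¬valid): {q0, q1, q3, q5}.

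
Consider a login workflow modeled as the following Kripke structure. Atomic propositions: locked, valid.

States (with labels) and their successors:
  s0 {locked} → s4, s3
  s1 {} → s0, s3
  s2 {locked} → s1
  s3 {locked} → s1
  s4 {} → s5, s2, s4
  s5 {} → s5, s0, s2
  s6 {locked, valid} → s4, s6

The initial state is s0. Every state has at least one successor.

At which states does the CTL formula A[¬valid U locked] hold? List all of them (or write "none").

{s0, s1, s2, s3, s6}

States satisfying ¬valid: {s0, s1, s2, s3, s4, s5}.
States satisfying locked: {s0, s2, s3, s6}.
States satisfying A[¬valid U locked]: {s0, s1, s2, s3, s6}.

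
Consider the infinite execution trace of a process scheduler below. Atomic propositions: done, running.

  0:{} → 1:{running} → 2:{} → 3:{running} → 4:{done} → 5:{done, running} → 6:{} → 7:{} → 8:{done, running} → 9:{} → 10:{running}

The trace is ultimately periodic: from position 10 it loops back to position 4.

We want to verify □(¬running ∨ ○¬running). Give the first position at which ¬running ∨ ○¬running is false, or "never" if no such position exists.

¬running ∨ ○¬running holds at every position 0..10, and those are all the positions the trace ever visits, so the invariant □(¬running ∨ ○¬running) is never violated.

never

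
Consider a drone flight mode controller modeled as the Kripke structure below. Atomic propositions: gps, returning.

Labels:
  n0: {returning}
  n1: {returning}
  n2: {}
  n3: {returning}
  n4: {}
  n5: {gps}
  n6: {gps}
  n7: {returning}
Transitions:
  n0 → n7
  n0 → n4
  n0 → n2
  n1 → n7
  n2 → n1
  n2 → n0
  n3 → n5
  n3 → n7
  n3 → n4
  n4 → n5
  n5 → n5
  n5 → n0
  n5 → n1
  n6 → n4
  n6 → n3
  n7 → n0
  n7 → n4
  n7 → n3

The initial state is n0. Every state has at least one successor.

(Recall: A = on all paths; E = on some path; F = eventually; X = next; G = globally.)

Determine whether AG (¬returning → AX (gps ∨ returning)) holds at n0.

Yes

States satisfying ¬returning → AX (gps ∨ returning): {n0, n1, n2, n3, n4, n5, n7}.
States satisfying AG (¬returning → AX (gps ∨ returning)): {n0, n1, n2, n3, n4, n5, n7}.
Every state reachable from n0 satisfies ¬returning → AX (gps ∨ returning).
n0 ∈ Sat(AG (¬returning → AX (gps ∨ returning))).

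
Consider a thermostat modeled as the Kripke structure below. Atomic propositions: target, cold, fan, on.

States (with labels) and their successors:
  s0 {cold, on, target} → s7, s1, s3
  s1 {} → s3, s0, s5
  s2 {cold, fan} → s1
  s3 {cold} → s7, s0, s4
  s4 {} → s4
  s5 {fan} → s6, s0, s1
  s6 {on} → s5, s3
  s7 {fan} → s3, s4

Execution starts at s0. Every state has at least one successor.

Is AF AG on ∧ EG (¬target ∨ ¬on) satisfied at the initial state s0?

Does not hold

States satisfying AG on: ∅.
States satisfying AF AG on: ∅.
States satisfying ¬target ∨ ¬on: {s1, s2, s3, s4, s5, s6, s7}.
States satisfying EG (¬target ∨ ¬on): {s1, s2, s3, s4, s5, s6, s7}.
States satisfying AF AG on ∧ EG (¬target ∨ ¬on): ∅.
s0 ∉ Sat(AF AG on ∧ EG (¬target ∨ ¬on)).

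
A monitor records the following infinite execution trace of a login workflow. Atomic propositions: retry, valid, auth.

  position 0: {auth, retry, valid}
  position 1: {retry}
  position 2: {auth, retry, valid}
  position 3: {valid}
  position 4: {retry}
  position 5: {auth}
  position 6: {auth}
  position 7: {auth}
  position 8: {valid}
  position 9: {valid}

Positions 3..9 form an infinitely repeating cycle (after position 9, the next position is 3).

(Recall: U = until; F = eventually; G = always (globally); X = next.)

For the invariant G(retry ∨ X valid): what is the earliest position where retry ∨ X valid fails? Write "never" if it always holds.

3

Check retry ∨ X valid at each position in order: 0 ✓, 1 ✓, 2 ✓.
At position 3 the labels are {valid} and the next position 4 has {retry}, so retry ∨ X valid is false there. This is the first violation.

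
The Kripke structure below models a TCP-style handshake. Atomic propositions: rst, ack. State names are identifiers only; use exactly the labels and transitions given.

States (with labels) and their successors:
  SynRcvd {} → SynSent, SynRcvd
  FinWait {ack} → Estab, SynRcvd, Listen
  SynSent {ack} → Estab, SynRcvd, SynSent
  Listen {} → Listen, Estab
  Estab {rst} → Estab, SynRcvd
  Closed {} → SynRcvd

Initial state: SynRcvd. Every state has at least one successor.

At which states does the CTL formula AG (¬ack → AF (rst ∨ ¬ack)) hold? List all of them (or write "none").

{SynRcvd, FinWait, SynSent, Listen, Estab, Closed}

States satisfying ¬ack → AF (rst ∨ ¬ack): {SynRcvd, FinWait, SynSent, Listen, Estab, Closed}.
States satisfying AG (¬ack → AF (rst ∨ ¬ack)): {SynRcvd, FinWait, SynSent, Listen, Estab, Closed}.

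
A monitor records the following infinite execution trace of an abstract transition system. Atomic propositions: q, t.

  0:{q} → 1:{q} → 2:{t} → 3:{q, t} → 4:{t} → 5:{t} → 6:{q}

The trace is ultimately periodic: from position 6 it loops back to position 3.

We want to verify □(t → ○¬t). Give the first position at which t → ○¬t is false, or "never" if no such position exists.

Check t → ○¬t at each position in order: 0 ✓, 1 ✓.
At position 2 the labels are {t} and the next position 3 has {q, t}, so t → ○¬t is false there. This is the first violation.

2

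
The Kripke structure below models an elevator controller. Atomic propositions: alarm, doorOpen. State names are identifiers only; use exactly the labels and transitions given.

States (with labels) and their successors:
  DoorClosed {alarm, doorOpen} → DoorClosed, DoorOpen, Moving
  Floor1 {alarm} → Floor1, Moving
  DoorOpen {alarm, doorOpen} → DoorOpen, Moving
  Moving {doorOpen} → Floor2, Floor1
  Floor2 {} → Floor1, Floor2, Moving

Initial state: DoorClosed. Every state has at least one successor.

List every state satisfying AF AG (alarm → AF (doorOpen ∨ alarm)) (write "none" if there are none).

States satisfying AG (alarm → AF (doorOpen ∨ alarm)): {DoorClosed, Floor1, DoorOpen, Moving, Floor2}.
States satisfying AF AG (alarm → AF (doorOpen ∨ alarm)): {DoorClosed, Floor1, DoorOpen, Moving, Floor2}.

{DoorClosed, Floor1, DoorOpen, Moving, Floor2}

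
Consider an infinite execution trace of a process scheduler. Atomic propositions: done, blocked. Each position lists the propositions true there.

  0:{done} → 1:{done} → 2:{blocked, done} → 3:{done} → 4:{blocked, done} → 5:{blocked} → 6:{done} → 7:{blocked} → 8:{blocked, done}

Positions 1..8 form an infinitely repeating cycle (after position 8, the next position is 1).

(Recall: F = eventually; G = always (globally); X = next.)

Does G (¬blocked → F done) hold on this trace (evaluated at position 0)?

¬blocked → F done holds at every position 0..8, and those are all positions ever visited, so G (¬blocked → F done) holds.
Positions where ¬blocked holds: 0, 1, 3, 6.
Check F done at each: 0→ok, 1→ok, 3→ok, 6→ok.

Satisfied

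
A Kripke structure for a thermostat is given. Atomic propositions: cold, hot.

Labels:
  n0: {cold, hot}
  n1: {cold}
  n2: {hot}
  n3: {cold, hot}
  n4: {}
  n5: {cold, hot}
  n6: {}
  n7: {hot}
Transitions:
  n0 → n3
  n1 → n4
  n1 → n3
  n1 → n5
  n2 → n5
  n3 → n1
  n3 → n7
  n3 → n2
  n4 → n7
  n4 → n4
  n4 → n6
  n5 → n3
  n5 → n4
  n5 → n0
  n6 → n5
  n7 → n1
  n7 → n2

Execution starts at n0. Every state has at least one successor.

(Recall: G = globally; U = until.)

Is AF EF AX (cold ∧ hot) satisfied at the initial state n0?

Yes

States satisfying EF AX (cold ∧ hot): {n0, n1, n2, n3, n4, n5, n6, n7}.
States satisfying AF EF AX (cold ∧ hot): {n0, n1, n2, n3, n4, n5, n6, n7}.
n0 ∈ Sat(AF EF AX (cold ∧ hot)).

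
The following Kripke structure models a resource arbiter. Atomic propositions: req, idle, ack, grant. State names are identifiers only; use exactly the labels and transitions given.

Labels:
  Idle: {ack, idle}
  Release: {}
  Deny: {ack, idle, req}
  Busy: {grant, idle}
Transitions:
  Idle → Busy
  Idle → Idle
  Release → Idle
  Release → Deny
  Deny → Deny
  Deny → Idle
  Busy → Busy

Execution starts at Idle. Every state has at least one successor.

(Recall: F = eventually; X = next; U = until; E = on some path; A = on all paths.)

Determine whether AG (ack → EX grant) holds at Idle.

States satisfying ack → EX grant: {Idle, Release, Busy}.
States satisfying AG (ack → EX grant): {Idle, Busy}.
Every state reachable from Idle satisfies ack → EX grant.
Idle ∈ Sat(AG (ack → EX grant)).

Holds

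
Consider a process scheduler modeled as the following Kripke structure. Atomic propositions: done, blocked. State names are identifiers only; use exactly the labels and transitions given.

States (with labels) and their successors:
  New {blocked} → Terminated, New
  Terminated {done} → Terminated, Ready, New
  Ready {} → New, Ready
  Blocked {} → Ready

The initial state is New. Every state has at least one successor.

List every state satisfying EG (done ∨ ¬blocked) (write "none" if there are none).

{Terminated, Ready, Blocked}

States satisfying done ∨ ¬blocked: {Terminated, Ready, Blocked}.
States satisfying EG (done ∨ ¬blocked): {Terminated, Ready, Blocked}.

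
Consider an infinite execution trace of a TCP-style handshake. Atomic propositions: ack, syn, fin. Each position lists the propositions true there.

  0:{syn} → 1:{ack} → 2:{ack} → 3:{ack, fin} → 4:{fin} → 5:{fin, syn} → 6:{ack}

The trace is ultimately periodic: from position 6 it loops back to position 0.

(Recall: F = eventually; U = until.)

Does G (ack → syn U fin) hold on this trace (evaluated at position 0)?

ack → syn U fin must hold at every position from 0 onward. It fails at position 1, so G (ack → syn U fin) is false.
Positions where ack holds: 1, 2, 3, 6.
Check syn U fin at each: 1→fails, 2→fails, 3→ok, 6→fails.

Violated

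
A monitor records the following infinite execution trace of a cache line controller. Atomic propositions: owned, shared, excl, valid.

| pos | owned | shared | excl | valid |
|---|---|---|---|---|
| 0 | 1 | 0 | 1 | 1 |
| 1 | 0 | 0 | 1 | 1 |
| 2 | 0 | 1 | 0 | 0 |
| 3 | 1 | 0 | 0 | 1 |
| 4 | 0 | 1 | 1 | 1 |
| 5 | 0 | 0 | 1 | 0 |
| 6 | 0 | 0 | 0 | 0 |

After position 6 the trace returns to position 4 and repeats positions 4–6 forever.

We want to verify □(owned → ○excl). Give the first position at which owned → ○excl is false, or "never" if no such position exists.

owned → ○excl holds at every position 0..6, and those are all the positions the trace ever visits, so the invariant □(owned → ○excl) is never violated.

never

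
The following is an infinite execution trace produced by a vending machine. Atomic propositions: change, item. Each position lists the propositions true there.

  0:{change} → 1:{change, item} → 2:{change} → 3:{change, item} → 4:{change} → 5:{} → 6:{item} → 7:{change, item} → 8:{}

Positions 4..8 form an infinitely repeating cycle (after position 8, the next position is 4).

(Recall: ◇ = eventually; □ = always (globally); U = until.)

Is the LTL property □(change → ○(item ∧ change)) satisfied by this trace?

Does not hold

change → ○(item ∧ change) must hold at every position from 0 onward. It fails at position 1, so □(change → ○(item ∧ change)) is false.
Positions where change holds: 0, 1, 2, 3, 4, 7.
Check ○(item ∧ change) at each: 0→ok, 1→fails, 2→ok, 3→fails, 4→fails, 7→fails.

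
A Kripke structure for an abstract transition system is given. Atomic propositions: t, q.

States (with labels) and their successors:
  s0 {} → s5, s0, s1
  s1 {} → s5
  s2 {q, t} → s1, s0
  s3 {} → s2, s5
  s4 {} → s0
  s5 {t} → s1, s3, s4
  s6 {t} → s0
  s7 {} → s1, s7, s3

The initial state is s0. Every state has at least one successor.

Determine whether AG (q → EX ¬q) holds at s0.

States satisfying q → EX ¬q: {s0, s1, s2, s3, s4, s5, s6, s7}.
States satisfying AG (q → EX ¬q): {s0, s1, s2, s3, s4, s5, s6, s7}.
Every state reachable from s0 satisfies q → EX ¬q.
s0 ∈ Sat(AG (q → EX ¬q)).

Yes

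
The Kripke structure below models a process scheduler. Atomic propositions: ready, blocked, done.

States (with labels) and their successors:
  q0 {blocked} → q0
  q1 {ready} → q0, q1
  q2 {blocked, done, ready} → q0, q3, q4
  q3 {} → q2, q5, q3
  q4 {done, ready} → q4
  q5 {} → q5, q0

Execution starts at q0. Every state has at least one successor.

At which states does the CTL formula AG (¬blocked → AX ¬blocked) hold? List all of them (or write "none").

{q0, q4}

States satisfying ¬blocked → AX ¬blocked: {q0, q2, q4}.
States satisfying AG (¬blocked → AX ¬blocked): {q0, q4}.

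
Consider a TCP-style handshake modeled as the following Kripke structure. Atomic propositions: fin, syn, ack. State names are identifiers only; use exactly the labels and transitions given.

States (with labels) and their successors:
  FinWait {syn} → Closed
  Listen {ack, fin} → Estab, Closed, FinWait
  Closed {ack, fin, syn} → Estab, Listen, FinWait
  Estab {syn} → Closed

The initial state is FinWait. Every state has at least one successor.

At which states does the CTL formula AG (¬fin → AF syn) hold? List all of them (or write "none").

{FinWait, Listen, Closed, Estab}

States satisfying ¬fin → AF syn: {FinWait, Listen, Closed, Estab}.
States satisfying AG (¬fin → AF syn): {FinWait, Listen, Closed, Estab}.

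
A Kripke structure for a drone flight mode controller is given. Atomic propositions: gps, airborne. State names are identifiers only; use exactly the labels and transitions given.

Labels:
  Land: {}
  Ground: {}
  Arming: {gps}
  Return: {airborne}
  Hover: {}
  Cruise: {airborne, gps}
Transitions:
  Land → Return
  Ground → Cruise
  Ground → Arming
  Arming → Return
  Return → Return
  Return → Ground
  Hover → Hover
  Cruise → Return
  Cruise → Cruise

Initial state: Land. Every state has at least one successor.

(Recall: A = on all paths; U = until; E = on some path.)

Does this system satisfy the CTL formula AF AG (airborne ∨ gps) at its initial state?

Does not hold

States satisfying AG (airborne ∨ gps): ∅.
States satisfying AF AG (airborne ∨ gps): ∅.
There is a path from Land along which AG (airborne ∨ gps) never holds.
Land ∉ Sat(AF AG (airborne ∨ gps)).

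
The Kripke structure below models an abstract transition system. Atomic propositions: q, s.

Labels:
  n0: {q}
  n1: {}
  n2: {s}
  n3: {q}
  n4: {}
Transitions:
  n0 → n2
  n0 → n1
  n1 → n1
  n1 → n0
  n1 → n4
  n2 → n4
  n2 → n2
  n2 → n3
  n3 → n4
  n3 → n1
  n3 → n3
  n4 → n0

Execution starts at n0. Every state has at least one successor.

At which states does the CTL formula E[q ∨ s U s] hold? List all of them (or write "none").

{n0, n2}

States satisfying q ∨ s: {n0, n2, n3}.
States satisfying s: {n2}.
States satisfying E[q ∨ s U s]: {n0, n2}.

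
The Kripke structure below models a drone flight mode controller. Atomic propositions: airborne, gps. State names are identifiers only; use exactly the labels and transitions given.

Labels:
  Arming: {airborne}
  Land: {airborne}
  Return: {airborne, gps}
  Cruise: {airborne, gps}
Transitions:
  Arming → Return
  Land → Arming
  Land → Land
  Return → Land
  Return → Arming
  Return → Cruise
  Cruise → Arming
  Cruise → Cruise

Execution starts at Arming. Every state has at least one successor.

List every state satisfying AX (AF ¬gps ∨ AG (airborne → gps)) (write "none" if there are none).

States satisfying AF ¬gps ∨ AG (airborne → gps): {Arming, Land}.
States satisfying AX (AF ¬gps ∨ AG (airborne → gps)): {Land}.

{Land}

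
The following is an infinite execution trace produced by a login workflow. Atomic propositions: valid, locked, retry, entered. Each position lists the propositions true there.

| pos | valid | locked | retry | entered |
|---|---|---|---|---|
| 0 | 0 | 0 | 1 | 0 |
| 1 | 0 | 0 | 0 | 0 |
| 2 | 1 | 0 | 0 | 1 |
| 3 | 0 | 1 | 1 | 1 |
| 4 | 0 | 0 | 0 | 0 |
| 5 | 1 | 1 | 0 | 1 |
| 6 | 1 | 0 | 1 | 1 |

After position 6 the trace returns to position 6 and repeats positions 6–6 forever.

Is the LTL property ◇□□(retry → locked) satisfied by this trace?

Violated

□□(retry → locked) is false at every position 0..6, so it never becomes true and ◇□□(retry → locked) fails.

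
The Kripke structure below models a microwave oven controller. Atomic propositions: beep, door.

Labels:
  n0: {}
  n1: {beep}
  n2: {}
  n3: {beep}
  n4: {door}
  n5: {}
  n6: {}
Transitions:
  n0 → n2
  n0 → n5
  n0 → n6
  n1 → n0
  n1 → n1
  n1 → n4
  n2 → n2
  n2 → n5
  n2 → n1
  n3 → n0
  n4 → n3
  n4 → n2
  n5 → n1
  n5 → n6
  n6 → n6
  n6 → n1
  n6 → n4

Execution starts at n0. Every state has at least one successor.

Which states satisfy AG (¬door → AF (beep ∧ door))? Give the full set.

States satisfying ¬door → AF (beep ∧ door): {n4}.
States satisfying AG (¬door → AF (beep ∧ door)): ∅.

none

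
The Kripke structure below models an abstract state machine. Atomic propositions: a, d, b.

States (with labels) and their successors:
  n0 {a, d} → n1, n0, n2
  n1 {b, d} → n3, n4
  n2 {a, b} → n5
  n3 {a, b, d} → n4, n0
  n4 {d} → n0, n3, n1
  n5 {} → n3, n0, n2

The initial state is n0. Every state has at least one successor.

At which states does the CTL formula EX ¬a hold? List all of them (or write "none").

States satisfying ¬a: {n1, n4, n5}.
States satisfying EX ¬a: {n0, n1, n2, n3, n4}.

{n0, n1, n2, n3, n4}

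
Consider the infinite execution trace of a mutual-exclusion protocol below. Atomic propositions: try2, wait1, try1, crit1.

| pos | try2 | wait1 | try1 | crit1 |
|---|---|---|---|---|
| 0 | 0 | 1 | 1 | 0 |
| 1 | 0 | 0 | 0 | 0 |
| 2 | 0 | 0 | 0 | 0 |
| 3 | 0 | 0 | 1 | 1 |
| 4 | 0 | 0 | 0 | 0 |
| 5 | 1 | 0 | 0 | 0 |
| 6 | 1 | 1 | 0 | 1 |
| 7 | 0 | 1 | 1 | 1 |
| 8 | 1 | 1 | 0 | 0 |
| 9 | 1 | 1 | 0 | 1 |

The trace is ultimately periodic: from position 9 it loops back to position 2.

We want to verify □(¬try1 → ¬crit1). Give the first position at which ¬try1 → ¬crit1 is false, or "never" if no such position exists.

Check ¬try1 → ¬crit1 at each position in order: 0 ✓, 1 ✓, 2 ✓, 3 ✓, 4 ✓, 5 ✓.
At position 6 the labels are {crit1, try2, wait1}, so ¬try1 → ¬crit1 is false there. This is the first violation.

6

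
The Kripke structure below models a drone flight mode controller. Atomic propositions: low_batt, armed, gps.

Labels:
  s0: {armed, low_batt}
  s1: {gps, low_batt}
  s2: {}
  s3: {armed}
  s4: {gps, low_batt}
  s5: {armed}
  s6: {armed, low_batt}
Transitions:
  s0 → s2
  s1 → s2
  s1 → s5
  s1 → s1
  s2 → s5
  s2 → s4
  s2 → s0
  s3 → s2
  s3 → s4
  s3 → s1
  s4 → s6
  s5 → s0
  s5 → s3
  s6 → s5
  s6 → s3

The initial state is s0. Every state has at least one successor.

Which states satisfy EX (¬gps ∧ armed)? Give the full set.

States satisfying ¬gps ∧ armed: {s0, s3, s5, s6}.
States satisfying EX (¬gps ∧ armed): {s1, s2, s4, s5, s6}.

{s1, s2, s4, s5, s6}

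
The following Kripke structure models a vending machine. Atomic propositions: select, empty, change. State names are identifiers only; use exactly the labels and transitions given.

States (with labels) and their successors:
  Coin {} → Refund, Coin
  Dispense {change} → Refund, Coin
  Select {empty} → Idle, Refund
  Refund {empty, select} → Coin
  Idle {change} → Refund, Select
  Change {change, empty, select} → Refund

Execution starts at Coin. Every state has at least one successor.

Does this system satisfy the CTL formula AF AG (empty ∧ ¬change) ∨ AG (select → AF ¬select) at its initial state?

Satisfied

States satisfying AG (empty ∧ ¬change): ∅.
States satisfying AF AG (empty ∧ ¬change): ∅.
States satisfying select → AF ¬select: {Coin, Dispense, Select, Refund, Idle, Change}.
States satisfying AG (select → AF ¬select): {Coin, Dispense, Select, Refund, Idle, Change}.
States satisfying AF AG (empty ∧ ¬change) ∨ AG (select → AF ¬select): {Coin, Dispense, Select, Refund, Idle, Change}.
Coin ∈ Sat(AF AG (empty ∧ ¬change) ∨ AG (select → AF ¬select)).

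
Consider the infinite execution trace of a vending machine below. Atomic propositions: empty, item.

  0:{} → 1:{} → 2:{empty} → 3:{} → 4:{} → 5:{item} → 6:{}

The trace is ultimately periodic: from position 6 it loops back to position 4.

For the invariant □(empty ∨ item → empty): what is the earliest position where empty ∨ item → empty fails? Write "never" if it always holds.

Check empty ∨ item → empty at each position in order: 0 ✓, 1 ✓, 2 ✓, 3 ✓, 4 ✓.
At position 5 the labels are {item}, so empty ∨ item → empty is false there. This is the first violation.

5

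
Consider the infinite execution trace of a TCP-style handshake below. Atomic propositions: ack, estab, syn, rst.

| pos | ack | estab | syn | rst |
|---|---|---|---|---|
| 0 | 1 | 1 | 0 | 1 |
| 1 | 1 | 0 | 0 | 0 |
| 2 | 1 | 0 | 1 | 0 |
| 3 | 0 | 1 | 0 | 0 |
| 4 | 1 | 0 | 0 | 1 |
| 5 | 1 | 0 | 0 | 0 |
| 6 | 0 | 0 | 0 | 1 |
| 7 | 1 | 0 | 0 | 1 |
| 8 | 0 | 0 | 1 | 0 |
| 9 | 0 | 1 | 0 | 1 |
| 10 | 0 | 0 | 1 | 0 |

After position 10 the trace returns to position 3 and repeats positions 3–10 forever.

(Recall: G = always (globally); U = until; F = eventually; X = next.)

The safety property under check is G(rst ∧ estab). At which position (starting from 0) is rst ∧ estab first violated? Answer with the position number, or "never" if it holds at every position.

1

Check rst ∧ estab at each position in order: 0 ✓.
At position 1 the labels are {ack}, so rst ∧ estab is false there. This is the first violation.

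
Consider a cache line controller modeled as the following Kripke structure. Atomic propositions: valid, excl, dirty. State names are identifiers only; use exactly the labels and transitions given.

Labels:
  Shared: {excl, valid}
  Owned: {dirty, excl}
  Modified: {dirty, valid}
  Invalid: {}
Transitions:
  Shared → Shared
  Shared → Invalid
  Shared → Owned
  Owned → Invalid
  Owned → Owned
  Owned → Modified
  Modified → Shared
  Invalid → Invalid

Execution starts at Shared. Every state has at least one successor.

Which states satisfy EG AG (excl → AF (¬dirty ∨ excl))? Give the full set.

States satisfying AG (excl → AF (¬dirty ∨ excl)): {Shared, Owned, Modified, Invalid}.
States satisfying EG AG (excl → AF (¬dirty ∨ excl)): {Shared, Owned, Modified, Invalid}.

{Shared, Owned, Modified, Invalid}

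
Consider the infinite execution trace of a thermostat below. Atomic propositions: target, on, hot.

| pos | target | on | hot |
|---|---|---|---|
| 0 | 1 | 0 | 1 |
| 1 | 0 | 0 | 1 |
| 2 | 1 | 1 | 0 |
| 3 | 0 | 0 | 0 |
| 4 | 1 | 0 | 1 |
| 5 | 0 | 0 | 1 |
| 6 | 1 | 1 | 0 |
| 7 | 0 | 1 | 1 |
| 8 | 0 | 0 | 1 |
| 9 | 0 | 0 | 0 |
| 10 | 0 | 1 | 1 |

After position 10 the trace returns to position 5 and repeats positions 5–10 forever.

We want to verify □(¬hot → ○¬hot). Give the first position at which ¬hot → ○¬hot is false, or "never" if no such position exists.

Check ¬hot → ○¬hot at each position in order: 0 ✓, 1 ✓, 2 ✓.
At position 3 the labels are {} and the next position 4 has {hot, target}, so ¬hot → ○¬hot is false there. This is the first violation.

3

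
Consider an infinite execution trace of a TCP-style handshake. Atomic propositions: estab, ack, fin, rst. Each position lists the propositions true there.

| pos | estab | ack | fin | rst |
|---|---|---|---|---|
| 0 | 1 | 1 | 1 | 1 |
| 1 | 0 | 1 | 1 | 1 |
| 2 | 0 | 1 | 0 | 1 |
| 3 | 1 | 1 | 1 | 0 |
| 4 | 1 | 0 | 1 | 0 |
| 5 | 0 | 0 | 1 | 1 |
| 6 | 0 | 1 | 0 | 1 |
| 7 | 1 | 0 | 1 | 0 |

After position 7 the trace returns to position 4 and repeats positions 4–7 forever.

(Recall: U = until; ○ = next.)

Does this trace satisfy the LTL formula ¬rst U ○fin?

Walking from position 0: ○fin first holds at position 0, and ¬rst holds at every earlier position along the way, so ¬rst U ○fin holds.

Yes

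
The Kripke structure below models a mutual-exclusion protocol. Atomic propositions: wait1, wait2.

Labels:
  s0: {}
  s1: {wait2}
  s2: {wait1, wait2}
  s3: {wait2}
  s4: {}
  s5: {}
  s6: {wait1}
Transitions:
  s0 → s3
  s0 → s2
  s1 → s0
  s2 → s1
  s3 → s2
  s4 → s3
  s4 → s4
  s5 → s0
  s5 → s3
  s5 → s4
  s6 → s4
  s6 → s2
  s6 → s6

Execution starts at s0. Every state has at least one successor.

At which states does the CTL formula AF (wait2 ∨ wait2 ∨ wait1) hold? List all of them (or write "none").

States satisfying wait2 ∨ wait2 ∨ wait1: {s1, s2, s3, s6}.
States satisfying AF (wait2 ∨ wait2 ∨ wait1): {s0, s1, s2, s3, s6}.

{s0, s1, s2, s3, s6}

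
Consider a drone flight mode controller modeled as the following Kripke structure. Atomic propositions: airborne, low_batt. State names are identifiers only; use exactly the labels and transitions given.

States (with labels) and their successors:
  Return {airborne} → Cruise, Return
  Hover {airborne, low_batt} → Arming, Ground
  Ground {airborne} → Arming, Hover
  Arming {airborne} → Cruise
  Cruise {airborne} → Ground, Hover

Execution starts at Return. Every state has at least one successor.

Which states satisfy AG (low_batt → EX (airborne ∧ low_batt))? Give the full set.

none

States satisfying low_batt → EX (airborne ∧ low_batt): {Return, Ground, Arming, Cruise}.
States satisfying AG (low_batt → EX (airborne ∧ low_batt)): ∅.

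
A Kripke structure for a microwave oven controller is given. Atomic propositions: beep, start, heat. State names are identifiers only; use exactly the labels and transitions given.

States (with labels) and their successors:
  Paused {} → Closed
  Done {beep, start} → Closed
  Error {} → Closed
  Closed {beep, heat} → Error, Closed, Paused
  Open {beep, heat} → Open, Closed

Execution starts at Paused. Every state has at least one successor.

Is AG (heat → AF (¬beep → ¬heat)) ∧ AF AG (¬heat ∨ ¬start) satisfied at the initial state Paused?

Holds

States satisfying heat → AF (¬beep → ¬heat): {Paused, Done, Error, Closed, Open}.
States satisfying AG (heat → AF (¬beep → ¬heat)): {Paused, Done, Error, Closed, Open}.
States satisfying AG (¬heat ∨ ¬start): {Paused, Done, Error, Closed, Open}.
States satisfying AF AG (¬heat ∨ ¬start): {Paused, Done, Error, Closed, Open}.
States satisfying AG (heat → AF (¬beep → ¬heat)) ∧ AF AG (¬heat ∨ ¬start): {Paused, Done, Error, Closed, Open}.
Paused ∈ Sat(AG (heat → AF (¬beep → ¬heat)) ∧ AF AG (¬heat ∨ ¬start)).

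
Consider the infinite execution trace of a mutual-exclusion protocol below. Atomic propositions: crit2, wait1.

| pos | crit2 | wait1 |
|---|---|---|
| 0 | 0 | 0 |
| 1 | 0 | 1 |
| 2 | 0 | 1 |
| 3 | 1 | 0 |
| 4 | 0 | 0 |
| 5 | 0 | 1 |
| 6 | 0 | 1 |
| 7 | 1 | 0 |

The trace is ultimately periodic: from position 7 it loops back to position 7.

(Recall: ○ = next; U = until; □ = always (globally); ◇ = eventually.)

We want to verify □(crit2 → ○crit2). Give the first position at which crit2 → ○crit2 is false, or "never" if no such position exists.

Check crit2 → ○crit2 at each position in order: 0 ✓, 1 ✓, 2 ✓.
At position 3 the labels are {crit2} and the next position 4 has {}, so crit2 → ○crit2 is false there. This is the first violation.

3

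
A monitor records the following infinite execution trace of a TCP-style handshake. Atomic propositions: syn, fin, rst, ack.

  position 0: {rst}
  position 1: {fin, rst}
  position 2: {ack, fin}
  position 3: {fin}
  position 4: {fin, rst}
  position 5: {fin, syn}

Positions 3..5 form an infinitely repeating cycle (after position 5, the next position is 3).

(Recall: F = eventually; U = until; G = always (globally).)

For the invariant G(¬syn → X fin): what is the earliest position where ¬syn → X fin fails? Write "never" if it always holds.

never

¬syn → X fin holds at every position 0..5, and those are all the positions the trace ever visits, so the invariant G(¬syn → X fin) is never violated.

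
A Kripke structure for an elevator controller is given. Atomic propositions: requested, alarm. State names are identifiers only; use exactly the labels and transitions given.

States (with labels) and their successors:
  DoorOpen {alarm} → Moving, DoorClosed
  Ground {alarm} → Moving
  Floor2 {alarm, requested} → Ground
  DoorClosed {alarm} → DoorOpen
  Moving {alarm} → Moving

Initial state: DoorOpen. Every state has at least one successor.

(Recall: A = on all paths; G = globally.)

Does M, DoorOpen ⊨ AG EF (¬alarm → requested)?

States satisfying EF (¬alarm → requested): {DoorOpen, Ground, Floor2, DoorClosed, Moving}.
States satisfying AG EF (¬alarm → requested): {DoorOpen, Ground, Floor2, DoorClosed, Moving}.
Every state reachable from DoorOpen satisfies EF (¬alarm → requested).
DoorOpen ∈ Sat(AG EF (¬alarm → requested)).

Yes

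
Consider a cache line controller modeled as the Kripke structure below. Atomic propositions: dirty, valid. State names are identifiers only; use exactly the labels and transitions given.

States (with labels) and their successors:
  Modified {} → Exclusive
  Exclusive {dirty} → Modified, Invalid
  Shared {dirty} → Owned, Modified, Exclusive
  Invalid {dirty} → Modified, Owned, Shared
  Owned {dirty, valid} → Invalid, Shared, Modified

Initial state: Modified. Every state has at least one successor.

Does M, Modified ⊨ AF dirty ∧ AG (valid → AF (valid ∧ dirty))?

Yes

States satisfying dirty: {Exclusive, Shared, Invalid, Owned}.
States satisfying AF dirty: {Modified, Exclusive, Shared, Invalid, Owned}.
States satisfying valid → AF (valid ∧ dirty): {Modified, Exclusive, Shared, Invalid, Owned}.
States satisfying AG (valid → AF (valid ∧ dirty)): {Modified, Exclusive, Shared, Invalid, Owned}.
States satisfying AF dirty ∧ AG (valid → AF (valid ∧ dirty)): {Modified, Exclusive, Shared, Invalid, Owned}.
Modified ∈ Sat(AF dirty ∧ AG (valid → AF (valid ∧ dirty))).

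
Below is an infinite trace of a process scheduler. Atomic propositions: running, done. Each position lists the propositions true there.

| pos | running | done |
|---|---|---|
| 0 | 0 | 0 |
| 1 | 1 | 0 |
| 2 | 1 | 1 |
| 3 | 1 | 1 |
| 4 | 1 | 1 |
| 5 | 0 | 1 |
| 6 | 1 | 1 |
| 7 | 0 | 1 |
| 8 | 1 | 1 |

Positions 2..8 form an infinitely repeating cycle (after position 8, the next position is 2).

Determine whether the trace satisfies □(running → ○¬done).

running → ○¬done must hold at every position from 0 onward. It fails at position 1, so □(running → ○¬done) is false.
Positions where running holds: 1, 2, 3, 4, 6, 8.
Check ○¬done at each: 1→fails, 2→fails, 3→fails, 4→fails, 6→fails, 8→fails.

Violated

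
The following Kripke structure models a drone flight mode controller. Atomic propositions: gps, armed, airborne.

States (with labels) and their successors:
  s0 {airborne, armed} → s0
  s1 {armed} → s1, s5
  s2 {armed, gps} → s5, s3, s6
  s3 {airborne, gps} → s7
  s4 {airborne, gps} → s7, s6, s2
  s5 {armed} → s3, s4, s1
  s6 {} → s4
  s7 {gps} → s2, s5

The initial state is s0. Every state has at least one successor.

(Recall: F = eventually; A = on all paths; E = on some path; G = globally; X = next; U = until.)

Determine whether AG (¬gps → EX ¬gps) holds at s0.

States satisfying ¬gps → EX ¬gps: {s0, s1, s2, s3, s4, s5, s7}.
States satisfying AG (¬gps → EX ¬gps): {s0}.
Every state reachable from s0 satisfies ¬gps → EX ¬gps.
s0 ∈ Sat(AG (¬gps → EX ¬gps)).

Yes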